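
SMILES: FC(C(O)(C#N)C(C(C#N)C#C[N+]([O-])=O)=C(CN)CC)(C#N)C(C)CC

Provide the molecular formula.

C17H20FN5O3

Heavy atoms from the SMILES: 17 C, 1 F, 5 N, 3 O.
Implicit hydrogens by atom environment:
  9 × C: no H
  3 × C: 3 H each → 9
  3 × C: 2 H each → 6
  3 × N: no H
  2 × C: 1 H each → 2
  1 × F: no H
  1 × N: 2 H
  1 × N (charge +1): no H
  1 × O: 1 H
  1 × O: no H
  1 × O (charge -1): no H
  Total hydrogens = 20.
Molecular formula: C17H20FN5O3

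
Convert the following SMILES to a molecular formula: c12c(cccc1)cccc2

Heavy atoms from the SMILES: 10 C.
Implicit hydrogens by atom environment:
  8 × C (aromatic): 1 H each → 8
  2 × C (aromatic): no H
  Total hydrogens = 8.
Molecular formula: C10H8

C10H8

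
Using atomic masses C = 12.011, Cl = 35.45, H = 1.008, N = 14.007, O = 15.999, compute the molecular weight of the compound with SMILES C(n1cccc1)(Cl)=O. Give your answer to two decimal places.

129.54

Molecular formula: C5H4ClNO.
M = 5×12.011 + 1×35.45 + 4×1.008 + 1×14.007 + 1×15.999 = 129.54 g/mol.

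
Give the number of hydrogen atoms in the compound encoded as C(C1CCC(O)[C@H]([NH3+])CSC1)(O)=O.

Hydrogens are implicit in SMILES; fill each atom to its normal valence:
  4 × C: 2 H each → 8
  3 × C: 1 H each → 3
  2 × O: 1 H each → 2
  1 × C: no H
  1 × N (charge +1): 3 H
  1 × O: no H
  1 × S: no H
  Total hydrogens = 16.

16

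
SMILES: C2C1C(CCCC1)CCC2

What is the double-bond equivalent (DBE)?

2

Molecular formula from the SMILES: C10H18.
DoU = (2C + 2 + N − H − X)/2 = (2·10 + 2 + 0 − 18 − 0)/2 = 4/2 = 2.
(Structurally: 2 ring(s) + 0 π bond(s) = 2.)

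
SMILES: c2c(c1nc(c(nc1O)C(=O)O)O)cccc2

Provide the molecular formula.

C11H8N2O4

Heavy atoms from the SMILES: 11 C, 2 N, 4 O.
Implicit hydrogens by atom environment:
  5 × C (aromatic): 1 H each → 5
  5 × C (aromatic): no H
  3 × O: 1 H each → 3
  2 × N (aromatic): no H
  1 × C: no H
  1 × O: no H
  Total hydrogens = 8.
Molecular formula: C11H8N2O4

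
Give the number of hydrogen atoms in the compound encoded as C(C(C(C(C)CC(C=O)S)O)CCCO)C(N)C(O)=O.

Hydrogens are implicit in SMILES; fill each atom to its normal valence:
  6 × C: 1 H each → 6
  5 × C: 2 H each → 10
  3 × O: 1 H each → 3
  2 × O: no H
  1 × C: 3 H
  1 × C: no H
  1 × N: 2 H
  1 × S: 1 H
  Total hydrogens = 25.

25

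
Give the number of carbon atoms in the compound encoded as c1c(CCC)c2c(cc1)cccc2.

13

The symbol for carbon appears 13 times in the SMILES. Lowercase c denotes aromatic carbon and counts toward C.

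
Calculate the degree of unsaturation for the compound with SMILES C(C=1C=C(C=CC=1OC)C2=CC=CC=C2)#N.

10

Molecular formula from the SMILES: C14H11NO.
DoU = (2C + 2 + N − H − X)/2 = (2·14 + 2 + 1 − 11 − 0)/2 = 20/2 = 10.
(Structurally: 2 ring(s) + 8 π bond(s) = 10.)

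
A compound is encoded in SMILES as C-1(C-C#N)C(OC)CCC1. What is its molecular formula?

C8H13NO

Heavy atoms from the SMILES: 8 C, 1 N, 1 O.
Implicit hydrogens by atom environment:
  4 × C: 2 H each → 8
  2 × C: 1 H each → 2
  1 × C: 3 H
  1 × C: no H
  1 × N: no H
  1 × O: no H
  Total hydrogens = 13.
Molecular formula: C8H13NO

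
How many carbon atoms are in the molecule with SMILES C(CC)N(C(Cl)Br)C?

5

The symbol for carbon appears 5 times in the SMILES. (Cl is a single chlorine, not C + l.)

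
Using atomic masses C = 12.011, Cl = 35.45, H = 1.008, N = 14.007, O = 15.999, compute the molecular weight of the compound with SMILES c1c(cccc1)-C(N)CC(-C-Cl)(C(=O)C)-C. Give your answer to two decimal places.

Molecular formula: C13H18ClNO.
M = 13×12.011 + 1×35.45 + 18×1.008 + 1×14.007 + 1×15.999 = 239.74 g/mol.

239.74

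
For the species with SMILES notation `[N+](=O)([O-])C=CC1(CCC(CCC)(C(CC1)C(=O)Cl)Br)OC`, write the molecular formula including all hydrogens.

Heavy atoms from the SMILES: 1 Br, 14 C, 1 Cl, 1 N, 4 O.
Implicit hydrogens by atom environment:
  6 × C: 2 H each → 12
  3 × C: 1 H each → 3
  3 × C: no H
  3 × O: no H
  2 × C: 3 H each → 6
  1 × Br: no H
  1 × Cl: no H
  1 × N (charge +1): no H
  1 × O (charge -1): no H
  Total hydrogens = 21.
Molecular formula: C14H21BrClNO4

C14H21BrClNO4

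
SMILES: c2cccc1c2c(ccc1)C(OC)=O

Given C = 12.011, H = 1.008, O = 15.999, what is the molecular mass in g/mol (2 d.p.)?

186.21

Molecular formula: C12H10O2.
M = 12×12.011 + 10×1.008 + 2×15.999 = 186.21 g/mol.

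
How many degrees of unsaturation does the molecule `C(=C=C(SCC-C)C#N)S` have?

Molecular formula from the SMILES: C7H9NS2.
DoU = (2C + 2 + N − H − X)/2 = (2·7 + 2 + 1 − 9 − 0)/2 = 8/2 = 4.
(Structurally: 0 ring(s) + 4 π bond(s) = 4.)

4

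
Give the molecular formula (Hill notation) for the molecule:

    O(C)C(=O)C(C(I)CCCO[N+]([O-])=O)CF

C8H13FINO5

Heavy atoms from the SMILES: 8 C, 1 F, 1 I, 1 N, 5 O.
Implicit hydrogens by atom environment:
  4 × C: 2 H each → 8
  4 × O: no H
  2 × C: 1 H each → 2
  1 × C: 3 H
  1 × C: no H
  1 × F: no H
  1 × I: no H
  1 × N (charge +1): no H
  1 × O (charge -1): no H
  Total hydrogens = 13.
Molecular formula: C8H13FINO5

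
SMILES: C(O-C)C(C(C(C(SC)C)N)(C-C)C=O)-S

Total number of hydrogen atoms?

Hydrogens are implicit in SMILES; fill each atom to its normal valence:
  4 × C: 3 H each → 12
  4 × C: 1 H each → 4
  2 × C: 2 H each → 4
  2 × O: no H
  1 × C: no H
  1 × N: 2 H
  1 × S: 1 H
  1 × S: no H
  Total hydrogens = 23.

23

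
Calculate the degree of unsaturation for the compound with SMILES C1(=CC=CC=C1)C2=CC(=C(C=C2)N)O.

Molecular formula from the SMILES: C12H11NO.
DoU = (2C + 2 + N − H − X)/2 = (2·12 + 2 + 1 − 11 − 0)/2 = 16/2 = 8.
(Structurally: 2 ring(s) + 6 π bond(s) = 8.)

8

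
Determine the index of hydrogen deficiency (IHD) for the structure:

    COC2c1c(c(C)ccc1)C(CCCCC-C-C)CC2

Molecular formula from the SMILES: C19H30O.
DoU = (2C + 2 + N − H − X)/2 = (2·19 + 2 + 0 − 30 − 0)/2 = 10/2 = 5.
(Structurally: 2 ring(s) + 3 π bond(s) = 5.)

5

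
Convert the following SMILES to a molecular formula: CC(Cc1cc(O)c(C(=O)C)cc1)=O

C11H12O3

Heavy atoms from the SMILES: 11 C, 3 O.
Implicit hydrogens by atom environment:
  3 × C (aromatic): 1 H each → 3
  3 × C (aromatic): no H
  2 × C: 3 H each → 6
  2 × C: no H
  2 × O: no H
  1 × C: 2 H
  1 × O: 1 H
  Total hydrogens = 12.
Molecular formula: C11H12O3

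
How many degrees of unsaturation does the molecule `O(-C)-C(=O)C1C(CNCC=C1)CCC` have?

Molecular formula from the SMILES: C11H19NO2.
DoU = (2C + 2 + N − H − X)/2 = (2·11 + 2 + 1 − 19 − 0)/2 = 6/2 = 3.
(Structurally: 1 ring(s) + 2 π bond(s) = 3.)

3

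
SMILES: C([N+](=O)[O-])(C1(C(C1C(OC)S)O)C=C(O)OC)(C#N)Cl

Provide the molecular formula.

C10H13ClN2O6S

Heavy atoms from the SMILES: 10 C, 1 Cl, 2 N, 6 O, 1 S.
Implicit hydrogens by atom environment:
  4 × C: 1 H each → 4
  4 × C: no H
  3 × O: no H
  2 × C: 3 H each → 6
  2 × O: 1 H each → 2
  1 × Cl: no H
  1 × N (charge +1): no H
  1 × N: no H
  1 × O (charge -1): no H
  1 × S: 1 H
  Total hydrogens = 13.
Molecular formula: C10H13ClN2O6S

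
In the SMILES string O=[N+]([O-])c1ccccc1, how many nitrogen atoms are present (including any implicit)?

1

The symbol for nitrogen appears 1 time in the SMILES.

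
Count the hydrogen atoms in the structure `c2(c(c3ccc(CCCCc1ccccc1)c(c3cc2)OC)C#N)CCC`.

Hydrogens are implicit in SMILES; fill each atom to its normal valence:
  9 × C (aromatic): 1 H each → 9
  7 × C (aromatic): no H
  6 × C: 2 H each → 12
  2 × C: 3 H each → 6
  1 × C: no H
  1 × N: no H
  1 × O: no H
  Total hydrogens = 27.

27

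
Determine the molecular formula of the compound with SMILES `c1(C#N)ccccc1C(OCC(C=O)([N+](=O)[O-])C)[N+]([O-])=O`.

C12H11N3O6

Heavy atoms from the SMILES: 12 C, 3 N, 6 O.
Implicit hydrogens by atom environment:
  4 × C (aromatic): 1 H each → 4
  4 × O: no H
  2 × C: 1 H each → 2
  2 × C: no H
  2 × C (aromatic): no H
  2 × N (charge +1): no H
  2 × O (charge -1): no H
  1 × C: 3 H
  1 × C: 2 H
  1 × N: no H
  Total hydrogens = 11.
Molecular formula: C12H11N3O6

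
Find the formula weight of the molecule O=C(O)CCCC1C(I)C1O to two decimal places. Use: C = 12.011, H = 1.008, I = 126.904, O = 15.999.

270.07

Molecular formula: C7H11IO3.
M = 7×12.011 + 11×1.008 + 1×126.904 + 3×15.999 = 270.07 g/mol.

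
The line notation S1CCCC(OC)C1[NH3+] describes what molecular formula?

C6H14NOS+

Heavy atoms from the SMILES: 6 C, 1 N, 1 O, 1 S.
Implicit hydrogens by atom environment:
  3 × C: 2 H each → 6
  2 × C: 1 H each → 2
  1 × C: 3 H
  1 × N (charge +1): 3 H
  1 × O: no H
  1 × S: no H
  Total hydrogens = 14.
Net charge +1.
Molecular formula: C6H14NOS+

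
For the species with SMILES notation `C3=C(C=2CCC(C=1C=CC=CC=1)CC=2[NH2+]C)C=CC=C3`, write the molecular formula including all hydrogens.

Heavy atoms from the SMILES: 19 C, 1 N.
Implicit hydrogens by atom environment:
  10 × C (aromatic): 1 H each → 10
  3 × C: 2 H each → 6
  2 × C: no H
  2 × C (aromatic): no H
  1 × C: 3 H
  1 × C: 1 H
  1 × N (charge +1): 2 H
  Total hydrogens = 22.
Net charge +1.
Molecular formula: C19H22N+

C19H22N+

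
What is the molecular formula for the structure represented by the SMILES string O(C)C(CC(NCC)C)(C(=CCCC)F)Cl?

Heavy atoms from the SMILES: 12 C, 1 Cl, 1 F, 1 N, 1 O.
Implicit hydrogens by atom environment:
  4 × C: 3 H each → 12
  4 × C: 2 H each → 8
  2 × C: 1 H each → 2
  2 × C: no H
  1 × Cl: no H
  1 × F: no H
  1 × N: 1 H
  1 × O: no H
  Total hydrogens = 23.
Molecular formula: C12H23ClFNO

C12H23ClFNO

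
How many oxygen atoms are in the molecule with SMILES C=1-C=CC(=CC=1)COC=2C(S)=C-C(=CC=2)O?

The symbol for oxygen appears 2 times in the SMILES.

2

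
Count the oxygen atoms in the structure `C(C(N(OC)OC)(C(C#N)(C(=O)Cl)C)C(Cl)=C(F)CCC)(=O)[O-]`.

The symbol for oxygen appears 5 times in the SMILES.

5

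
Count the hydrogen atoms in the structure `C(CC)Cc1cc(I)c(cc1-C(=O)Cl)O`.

12

Hydrogens are implicit in SMILES; fill each atom to its normal valence:
  4 × C (aromatic): no H
  3 × C: 2 H each → 6
  2 × C (aromatic): 1 H each → 2
  1 × C: 3 H
  1 × C: no H
  1 × Cl: no H
  1 × I: no H
  1 × O: 1 H
  1 × O: no H
  Total hydrogens = 12.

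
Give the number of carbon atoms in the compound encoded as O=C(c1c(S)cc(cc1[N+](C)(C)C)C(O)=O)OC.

The symbol for carbon appears 12 times in the SMILES. Lowercase c denotes aromatic carbon and counts toward C.

12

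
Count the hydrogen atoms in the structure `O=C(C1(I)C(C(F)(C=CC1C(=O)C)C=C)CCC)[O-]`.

Hydrogens are implicit in SMILES; fill each atom to its normal valence:
  5 × C: 1 H each → 5
  4 × C: no H
  3 × C: 2 H each → 6
  2 × C: 3 H each → 6
  2 × O: no H
  1 × F: no H
  1 × I: no H
  1 × O (charge -1): no H
  Total hydrogens = 17.

17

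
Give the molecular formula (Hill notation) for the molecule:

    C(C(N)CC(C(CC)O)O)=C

C8H17NO2

Heavy atoms from the SMILES: 8 C, 1 N, 2 O.
Implicit hydrogens by atom environment:
  4 × C: 1 H each → 4
  3 × C: 2 H each → 6
  2 × O: 1 H each → 2
  1 × C: 3 H
  1 × N: 2 H
  Total hydrogens = 17.
Molecular formula: C8H17NO2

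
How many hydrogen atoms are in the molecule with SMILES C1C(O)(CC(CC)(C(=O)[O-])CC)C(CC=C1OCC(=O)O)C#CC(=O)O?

Hydrogens are implicit in SMILES; fill each atom to its normal valence:
  8 × C: no H
  6 × C: 2 H each → 12
  4 × O: no H
  3 × O: 1 H each → 3
  2 × C: 3 H each → 6
  2 × C: 1 H each → 2
  1 × O (charge -1): no H
  Total hydrogens = 23.

23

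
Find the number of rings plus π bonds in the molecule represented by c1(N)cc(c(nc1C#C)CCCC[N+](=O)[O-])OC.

7

Molecular formula from the SMILES: C12H15N3O3.
DoU = (2C + 2 + N − H − X)/2 = (2·12 + 2 + 3 − 15 − 0)/2 = 14/2 = 7.
(Structurally: 1 ring(s) + 6 π bond(s) = 7.)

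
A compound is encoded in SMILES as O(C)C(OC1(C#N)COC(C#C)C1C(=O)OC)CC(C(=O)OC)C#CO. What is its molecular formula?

Heavy atoms from the SMILES: 17 C, 1 N, 8 O.
Implicit hydrogens by atom environment:
  7 × C: no H
  7 × O: no H
  5 × C: 1 H each → 5
  3 × C: 3 H each → 9
  2 × C: 2 H each → 4
  1 × N: no H
  1 × O: 1 H
  Total hydrogens = 19.
Molecular formula: C17H19NO8

C17H19NO8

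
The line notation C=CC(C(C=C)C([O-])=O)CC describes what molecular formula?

Heavy atoms from the SMILES: 9 C, 2 O.
Implicit hydrogens by atom environment:
  4 × C: 1 H each → 4
  3 × C: 2 H each → 6
  1 × C: 3 H
  1 × C: no H
  1 × O: no H
  1 × O (charge -1): no H
  Total hydrogens = 13.
Net charge -1.
Molecular formula: C9H13O2-

C9H13O2-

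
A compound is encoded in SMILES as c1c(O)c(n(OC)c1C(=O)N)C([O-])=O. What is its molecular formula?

C7H7N2O5-

Heavy atoms from the SMILES: 7 C, 2 N, 5 O.
Implicit hydrogens by atom environment:
  3 × C (aromatic): no H
  3 × O: no H
  2 × C: no H
  1 × C: 3 H
  1 × C (aromatic): 1 H
  1 × N: 2 H
  1 × N (aromatic): no H
  1 × O: 1 H
  1 × O (charge -1): no H
  Total hydrogens = 7.
Net charge -1.
Molecular formula: C7H7N2O5-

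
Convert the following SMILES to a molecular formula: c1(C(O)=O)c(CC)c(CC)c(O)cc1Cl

Heavy atoms from the SMILES: 11 C, 1 Cl, 3 O.
Implicit hydrogens by atom environment:
  5 × C (aromatic): no H
  2 × C: 3 H each → 6
  2 × C: 2 H each → 4
  2 × O: 1 H each → 2
  1 × C (aromatic): 1 H
  1 × C: no H
  1 × Cl: no H
  1 × O: no H
  Total hydrogens = 13.
Molecular formula: C11H13ClO3

C11H13ClO3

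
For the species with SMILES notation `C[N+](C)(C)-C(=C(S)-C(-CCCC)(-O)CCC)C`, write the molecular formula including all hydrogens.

C14H30NOS+

Heavy atoms from the SMILES: 14 C, 1 N, 1 O, 1 S.
Implicit hydrogens by atom environment:
  6 × C: 3 H each → 18
  5 × C: 2 H each → 10
  3 × C: no H
  1 × N (charge +1): no H
  1 × O: 1 H
  1 × S: 1 H
  Total hydrogens = 30.
Net charge +1.
Molecular formula: C14H30NOS+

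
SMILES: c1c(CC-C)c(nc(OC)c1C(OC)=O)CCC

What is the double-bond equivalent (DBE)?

Molecular formula from the SMILES: C14H21NO3.
DoU = (2C + 2 + N − H − X)/2 = (2·14 + 2 + 1 − 21 − 0)/2 = 10/2 = 5.
(Structurally: 1 ring(s) + 4 π bond(s) = 5.)

5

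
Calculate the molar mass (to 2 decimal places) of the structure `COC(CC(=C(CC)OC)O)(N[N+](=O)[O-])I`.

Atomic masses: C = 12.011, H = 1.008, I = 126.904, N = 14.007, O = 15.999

346.12

Molecular formula: C8H15IN2O5.
M = 8×12.011 + 15×1.008 + 1×126.904 + 2×14.007 + 5×15.999 = 346.12 g/mol.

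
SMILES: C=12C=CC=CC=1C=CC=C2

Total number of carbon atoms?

The symbol for carbon appears 10 times in the SMILES.

10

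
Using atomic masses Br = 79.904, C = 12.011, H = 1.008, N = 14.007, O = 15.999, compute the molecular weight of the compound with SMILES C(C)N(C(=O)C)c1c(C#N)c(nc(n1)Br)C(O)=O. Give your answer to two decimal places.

313.11

Molecular formula: C10H9BrN4O3.
M = 1×79.904 + 10×12.011 + 9×1.008 + 4×14.007 + 3×15.999 = 313.11 g/mol.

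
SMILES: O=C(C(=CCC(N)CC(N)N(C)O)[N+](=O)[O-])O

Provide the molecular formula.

Heavy atoms from the SMILES: 8 C, 4 N, 5 O.
Implicit hydrogens by atom environment:
  3 × C: 1 H each → 3
  2 × C: 2 H each → 4
  2 × C: no H
  2 × N: 2 H each → 4
  2 × O: 1 H each → 2
  2 × O: no H
  1 × C: 3 H
  1 × N: no H
  1 × N (charge +1): no H
  1 × O (charge -1): no H
  Total hydrogens = 16.
Molecular formula: C8H16N4O5

C8H16N4O5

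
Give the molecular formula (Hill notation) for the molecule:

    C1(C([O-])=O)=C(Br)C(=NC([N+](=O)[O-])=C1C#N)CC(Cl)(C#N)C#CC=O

C13H3BrClN4O5-

Heavy atoms from the SMILES: 1 Br, 13 C, 1 Cl, 4 N, 5 O.
Implicit hydrogens by atom environment:
  6 × C: no H
  5 × C (aromatic): no H
  3 × O: no H
  2 × N: no H
  2 × O (charge -1): no H
  1 × Br: no H
  1 × C: 2 H
  1 × C: 1 H
  1 × Cl: no H
  1 × N (aromatic): no H
  1 × N (charge +1): no H
  Total hydrogens = 3.
Net charge -1.
Molecular formula: C13H3BrClN4O5-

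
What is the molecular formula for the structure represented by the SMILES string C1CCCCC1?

C6H12

Heavy atoms from the SMILES: 6 C.
Implicit hydrogens by atom environment:
  6 × C: 2 H each → 12
  Total hydrogens = 12.
Molecular formula: C6H12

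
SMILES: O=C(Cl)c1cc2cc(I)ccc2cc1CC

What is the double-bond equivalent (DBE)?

Molecular formula from the SMILES: C13H10ClIO.
DoU = (2C + 2 + N − H − X)/2 = (2·13 + 2 + 0 − 10 − 2)/2 = 16/2 = 8.
(Structurally: 2 ring(s) + 6 π bond(s) = 8.)

8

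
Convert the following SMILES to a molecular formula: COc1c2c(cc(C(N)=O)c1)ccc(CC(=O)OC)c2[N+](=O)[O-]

C15H14N2O6

Heavy atoms from the SMILES: 15 C, 2 N, 6 O.
Implicit hydrogens by atom environment:
  6 × C (aromatic): no H
  5 × O: no H
  4 × C (aromatic): 1 H each → 4
  2 × C: 3 H each → 6
  2 × C: no H
  1 × C: 2 H
  1 × N: 2 H
  1 × N (charge +1): no H
  1 × O (charge -1): no H
  Total hydrogens = 14.
Molecular formula: C15H14N2O6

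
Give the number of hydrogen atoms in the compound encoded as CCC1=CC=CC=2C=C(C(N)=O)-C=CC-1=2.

13

Hydrogens are implicit in SMILES; fill each atom to its normal valence:
  6 × C (aromatic): 1 H each → 6
  4 × C (aromatic): no H
  1 × C: 3 H
  1 × C: 2 H
  1 × C: no H
  1 × N: 2 H
  1 × O: no H
  Total hydrogens = 13.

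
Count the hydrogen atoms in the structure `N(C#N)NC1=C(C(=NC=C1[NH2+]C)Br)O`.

9

Hydrogens are implicit in SMILES; fill each atom to its normal valence:
  4 × C (aromatic): no H
  2 × N: 1 H each → 2
  1 × Br: no H
  1 × C: 3 H
  1 × C (aromatic): 1 H
  1 × C: no H
  1 × N (charge +1): 2 H
  1 × N (aromatic): no H
  1 × N: no H
  1 × O: 1 H
  Total hydrogens = 9.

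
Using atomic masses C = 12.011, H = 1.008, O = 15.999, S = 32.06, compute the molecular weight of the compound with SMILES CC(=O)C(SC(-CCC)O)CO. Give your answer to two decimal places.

192.27

Molecular formula: C8H16O3S.
M = 8×12.011 + 16×1.008 + 3×15.999 + 1×32.06 = 192.27 g/mol.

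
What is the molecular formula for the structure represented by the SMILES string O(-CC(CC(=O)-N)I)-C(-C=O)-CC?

C8H14INO3

Heavy atoms from the SMILES: 8 C, 1 I, 1 N, 3 O.
Implicit hydrogens by atom environment:
  3 × C: 2 H each → 6
  3 × C: 1 H each → 3
  3 × O: no H
  1 × C: 3 H
  1 × C: no H
  1 × I: no H
  1 × N: 2 H
  Total hydrogens = 14.
Molecular formula: C8H14INO3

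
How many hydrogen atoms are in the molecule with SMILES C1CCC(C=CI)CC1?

Hydrogens are implicit in SMILES; fill each atom to its normal valence:
  5 × C: 2 H each → 10
  3 × C: 1 H each → 3
  1 × I: no H
  Total hydrogens = 13.

13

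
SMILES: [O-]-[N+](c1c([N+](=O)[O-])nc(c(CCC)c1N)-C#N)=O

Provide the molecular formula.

C9H9N5O4

Heavy atoms from the SMILES: 9 C, 5 N, 4 O.
Implicit hydrogens by atom environment:
  5 × C (aromatic): no H
  2 × C: 2 H each → 4
  2 × N (charge +1): no H
  2 × O: no H
  2 × O (charge -1): no H
  1 × C: 3 H
  1 × C: no H
  1 × N: 2 H
  1 × N (aromatic): no H
  1 × N: no H
  Total hydrogens = 9.
Molecular formula: C9H9N5O4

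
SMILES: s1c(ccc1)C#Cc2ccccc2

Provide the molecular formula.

C12H8S

Heavy atoms from the SMILES: 12 C, 1 S.
Implicit hydrogens by atom environment:
  8 × C (aromatic): 1 H each → 8
  2 × C (aromatic): no H
  2 × C: no H
  1 × S (aromatic): no H
  Total hydrogens = 8.
Molecular formula: C12H8S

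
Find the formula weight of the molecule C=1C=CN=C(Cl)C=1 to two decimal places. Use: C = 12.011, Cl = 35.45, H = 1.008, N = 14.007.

113.54

Molecular formula: C5H4ClN.
M = 5×12.011 + 1×35.45 + 4×1.008 + 1×14.007 = 113.54 g/mol.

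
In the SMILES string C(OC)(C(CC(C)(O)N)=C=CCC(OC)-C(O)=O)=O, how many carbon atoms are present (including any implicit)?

12

The symbol for carbon appears 12 times in the SMILES.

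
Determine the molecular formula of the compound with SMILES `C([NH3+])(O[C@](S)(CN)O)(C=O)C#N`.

C5H10N3O3S+

Heavy atoms from the SMILES: 5 C, 3 N, 3 O, 1 S.
Implicit hydrogens by atom environment:
  3 × C: no H
  2 × O: no H
  1 × C: 2 H
  1 × C: 1 H
  1 × N (charge +1): 3 H
  1 × N: 2 H
  1 × N: no H
  1 × O: 1 H
  1 × S: 1 H
  Total hydrogens = 10.
Net charge +1.
Molecular formula: C5H10N3O3S+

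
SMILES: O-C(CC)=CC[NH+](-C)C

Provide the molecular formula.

C7H16NO+

Heavy atoms from the SMILES: 7 C, 1 N, 1 O.
Implicit hydrogens by atom environment:
  3 × C: 3 H each → 9
  2 × C: 2 H each → 4
  1 × C: 1 H
  1 × C: no H
  1 × N (charge +1): 1 H
  1 × O: 1 H
  Total hydrogens = 16.
Net charge +1.
Molecular formula: C7H16NO+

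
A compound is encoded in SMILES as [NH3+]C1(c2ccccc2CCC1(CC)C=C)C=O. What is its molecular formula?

C15H20NO+

Heavy atoms from the SMILES: 15 C, 1 N, 1 O.
Implicit hydrogens by atom environment:
  4 × C: 2 H each → 8
  4 × C (aromatic): 1 H each → 4
  2 × C: 1 H each → 2
  2 × C (aromatic): no H
  2 × C: no H
  1 × C: 3 H
  1 × N (charge +1): 3 H
  1 × O: no H
  Total hydrogens = 20.
Net charge +1.
Molecular formula: C15H20NO+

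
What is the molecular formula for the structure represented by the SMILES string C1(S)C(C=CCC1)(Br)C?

C7H11BrS

Heavy atoms from the SMILES: 1 Br, 7 C, 1 S.
Implicit hydrogens by atom environment:
  3 × C: 1 H each → 3
  2 × C: 2 H each → 4
  1 × Br: no H
  1 × C: 3 H
  1 × C: no H
  1 × S: 1 H
  Total hydrogens = 11.
Molecular formula: C7H11BrS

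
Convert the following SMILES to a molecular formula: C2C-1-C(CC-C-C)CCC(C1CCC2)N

Heavy atoms from the SMILES: 14 C, 1 N.
Implicit hydrogens by atom environment:
  9 × C: 2 H each → 18
  4 × C: 1 H each → 4
  1 × C: 3 H
  1 × N: 2 H
  Total hydrogens = 27.
Molecular formula: C14H27N

C14H27N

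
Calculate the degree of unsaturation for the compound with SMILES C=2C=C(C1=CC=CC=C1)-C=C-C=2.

8

Molecular formula from the SMILES: C12H10.
DoU = (2C + 2 + N − H − X)/2 = (2·12 + 2 + 0 − 10 − 0)/2 = 16/2 = 8.
(Structurally: 2 ring(s) + 6 π bond(s) = 8.)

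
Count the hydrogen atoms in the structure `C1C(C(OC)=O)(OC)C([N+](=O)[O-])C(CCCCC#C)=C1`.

19

Hydrogens are implicit in SMILES; fill each atom to its normal valence:
  5 × C: 2 H each → 10
  4 × C: no H
  4 × O: no H
  3 × C: 1 H each → 3
  2 × C: 3 H each → 6
  1 × N (charge +1): no H
  1 × O (charge -1): no H
  Total hydrogens = 19.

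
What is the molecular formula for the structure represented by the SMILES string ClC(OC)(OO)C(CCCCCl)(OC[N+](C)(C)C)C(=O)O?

C12H24Cl2NO6+

Heavy atoms from the SMILES: 12 C, 2 Cl, 1 N, 6 O.
Implicit hydrogens by atom environment:
  5 × C: 2 H each → 10
  4 × C: 3 H each → 12
  4 × O: no H
  3 × C: no H
  2 × Cl: no H
  2 × O: 1 H each → 2
  1 × N (charge +1): no H
  Total hydrogens = 24.
Net charge +1.
Molecular formula: C12H24Cl2NO6+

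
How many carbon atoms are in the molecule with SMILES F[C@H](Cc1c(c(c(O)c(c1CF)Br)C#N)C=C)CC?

The symbol for carbon appears 14 times in the SMILES. Lowercase c denotes aromatic carbon and counts toward C.

14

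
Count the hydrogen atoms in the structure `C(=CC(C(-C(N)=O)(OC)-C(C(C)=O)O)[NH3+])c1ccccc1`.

21

Hydrogens are implicit in SMILES; fill each atom to its normal valence:
  5 × C (aromatic): 1 H each → 5
  4 × C: 1 H each → 4
  3 × C: no H
  3 × O: no H
  2 × C: 3 H each → 6
  1 × C (aromatic): no H
  1 × N (charge +1): 3 H
  1 × N: 2 H
  1 × O: 1 H
  Total hydrogens = 21.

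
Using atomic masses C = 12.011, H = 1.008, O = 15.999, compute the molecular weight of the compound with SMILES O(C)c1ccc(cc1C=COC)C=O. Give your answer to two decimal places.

192.21

Molecular formula: C11H12O3.
M = 11×12.011 + 12×1.008 + 3×15.999 = 192.21 g/mol.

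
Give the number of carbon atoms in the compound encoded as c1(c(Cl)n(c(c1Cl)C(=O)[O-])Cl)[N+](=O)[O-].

The symbol for carbon appears 5 times in the SMILES. Lowercase c denotes aromatic carbon and counts toward C.

5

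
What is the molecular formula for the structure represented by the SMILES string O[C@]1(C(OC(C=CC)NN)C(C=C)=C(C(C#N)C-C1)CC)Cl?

C16H24ClN3O2

Heavy atoms from the SMILES: 16 C, 1 Cl, 3 N, 2 O.
Implicit hydrogens by atom environment:
  6 × C: 1 H each → 6
  4 × C: 2 H each → 8
  4 × C: no H
  2 × C: 3 H each → 6
  1 × Cl: no H
  1 × N: 2 H
  1 × N: 1 H
  1 × N: no H
  1 × O: 1 H
  1 × O: no H
  Total hydrogens = 24.
Molecular formula: C16H24ClN3O2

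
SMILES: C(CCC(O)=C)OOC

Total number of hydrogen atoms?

12

Hydrogens are implicit in SMILES; fill each atom to its normal valence:
  4 × C: 2 H each → 8
  2 × O: no H
  1 × C: 3 H
  1 × C: no H
  1 × O: 1 H
  Total hydrogens = 12.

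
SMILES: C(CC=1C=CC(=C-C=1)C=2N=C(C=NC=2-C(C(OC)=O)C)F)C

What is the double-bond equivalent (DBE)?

Molecular formula from the SMILES: C17H19FN2O2.
DoU = (2C + 2 + N − H − X)/2 = (2·17 + 2 + 2 − 19 − 1)/2 = 18/2 = 9.
(Structurally: 2 ring(s) + 7 π bond(s) = 9.)

9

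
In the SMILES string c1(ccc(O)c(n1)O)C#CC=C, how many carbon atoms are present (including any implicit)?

9

The symbol for carbon appears 9 times in the SMILES. Lowercase c denotes aromatic carbon and counts toward C.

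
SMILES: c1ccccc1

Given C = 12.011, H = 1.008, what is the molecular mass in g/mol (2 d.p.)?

Molecular formula: C6H6.
M = 6×12.011 + 6×1.008 = 78.11 g/mol.

78.11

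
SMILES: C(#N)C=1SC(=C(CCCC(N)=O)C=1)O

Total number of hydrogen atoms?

Hydrogens are implicit in SMILES; fill each atom to its normal valence:
  3 × C: 2 H each → 6
  3 × C (aromatic): no H
  2 × C: no H
  1 × C (aromatic): 1 H
  1 × N: 2 H
  1 × N: no H
  1 × O: 1 H
  1 × O: no H
  1 × S (aromatic): no H
  Total hydrogens = 10.

10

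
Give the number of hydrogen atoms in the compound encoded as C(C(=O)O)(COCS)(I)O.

7

Hydrogens are implicit in SMILES; fill each atom to its normal valence:
  2 × C: 2 H each → 4
  2 × C: no H
  2 × O: 1 H each → 2
  2 × O: no H
  1 × I: no H
  1 × S: 1 H
  Total hydrogens = 7.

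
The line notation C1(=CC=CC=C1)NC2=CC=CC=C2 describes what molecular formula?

Heavy atoms from the SMILES: 12 C, 1 N.
Implicit hydrogens by atom environment:
  10 × C (aromatic): 1 H each → 10
  2 × C (aromatic): no H
  1 × N: 1 H
  Total hydrogens = 11.
Molecular formula: C12H11N

C12H11N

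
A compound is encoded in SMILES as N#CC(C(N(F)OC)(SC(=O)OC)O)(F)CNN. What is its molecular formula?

C7H12F2N4O4S

Heavy atoms from the SMILES: 7 C, 2 F, 4 N, 4 O, 1 S.
Implicit hydrogens by atom environment:
  4 × C: no H
  3 × O: no H
  2 × C: 3 H each → 6
  2 × F: no H
  2 × N: no H
  1 × C: 2 H
  1 × N: 2 H
  1 × N: 1 H
  1 × O: 1 H
  1 × S: no H
  Total hydrogens = 12.
Molecular formula: C7H12F2N4O4S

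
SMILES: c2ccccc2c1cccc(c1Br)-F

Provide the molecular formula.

Heavy atoms from the SMILES: 1 Br, 12 C, 1 F.
Implicit hydrogens by atom environment:
  8 × C (aromatic): 1 H each → 8
  4 × C (aromatic): no H
  1 × Br: no H
  1 × F: no H
  Total hydrogens = 8.
Molecular formula: C12H8BrF

C12H8BrF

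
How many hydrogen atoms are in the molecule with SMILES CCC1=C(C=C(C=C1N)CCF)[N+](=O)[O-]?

Hydrogens are implicit in SMILES; fill each atom to its normal valence:
  4 × C (aromatic): no H
  3 × C: 2 H each → 6
  2 × C (aromatic): 1 H each → 2
  1 × C: 3 H
  1 × F: no H
  1 × N: 2 H
  1 × N (charge +1): no H
  1 × O: no H
  1 × O (charge -1): no H
  Total hydrogens = 13.

13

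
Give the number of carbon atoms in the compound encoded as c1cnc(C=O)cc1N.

The symbol for carbon appears 6 times in the SMILES. Lowercase c denotes aromatic carbon and counts toward C.

6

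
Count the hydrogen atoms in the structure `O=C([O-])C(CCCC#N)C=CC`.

12

Hydrogens are implicit in SMILES; fill each atom to its normal valence:
  3 × C: 2 H each → 6
  3 × C: 1 H each → 3
  2 × C: no H
  1 × C: 3 H
  1 × N: no H
  1 × O: no H
  1 × O (charge -1): no H
  Total hydrogens = 12.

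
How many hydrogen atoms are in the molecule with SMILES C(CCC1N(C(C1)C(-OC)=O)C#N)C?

16

Hydrogens are implicit in SMILES; fill each atom to its normal valence:
  4 × C: 2 H each → 8
  2 × C: 3 H each → 6
  2 × C: 1 H each → 2
  2 × C: no H
  2 × N: no H
  2 × O: no H
  Total hydrogens = 16.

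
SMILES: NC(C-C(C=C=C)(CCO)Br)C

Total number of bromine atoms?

1

The symbol for bromine appears 1 time in the SMILES.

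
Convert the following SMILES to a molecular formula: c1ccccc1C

C7H8

Heavy atoms from the SMILES: 7 C.
Implicit hydrogens by atom environment:
  5 × C (aromatic): 1 H each → 5
  1 × C: 3 H
  1 × C (aromatic): no H
  Total hydrogens = 8.
Molecular formula: C7H8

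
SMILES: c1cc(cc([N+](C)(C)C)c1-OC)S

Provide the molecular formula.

C10H16NOS+

Heavy atoms from the SMILES: 10 C, 1 N, 1 O, 1 S.
Implicit hydrogens by atom environment:
  4 × C: 3 H each → 12
  3 × C (aromatic): 1 H each → 3
  3 × C (aromatic): no H
  1 × N (charge +1): no H
  1 × O: no H
  1 × S: 1 H
  Total hydrogens = 16.
Net charge +1.
Molecular formula: C10H16NOS+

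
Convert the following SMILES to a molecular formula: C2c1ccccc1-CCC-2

Heavy atoms from the SMILES: 10 C.
Implicit hydrogens by atom environment:
  4 × C: 2 H each → 8
  4 × C (aromatic): 1 H each → 4
  2 × C (aromatic): no H
  Total hydrogens = 12.
Molecular formula: C10H12

C10H12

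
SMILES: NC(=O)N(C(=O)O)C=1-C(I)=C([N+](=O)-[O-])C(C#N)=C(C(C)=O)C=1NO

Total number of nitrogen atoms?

5

The symbol for nitrogen appears 5 times in the SMILES.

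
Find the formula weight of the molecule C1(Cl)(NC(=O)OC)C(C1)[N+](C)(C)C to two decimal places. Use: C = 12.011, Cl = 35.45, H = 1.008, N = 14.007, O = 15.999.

207.68

Molecular formula: C8H16ClN2O2+.
M = 8×12.011 + 1×35.45 + 16×1.008 + 2×14.007 + 2×15.999 = 207.68 g/mol.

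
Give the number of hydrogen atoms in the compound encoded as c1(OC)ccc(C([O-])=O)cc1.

Hydrogens are implicit in SMILES; fill each atom to its normal valence:
  4 × C (aromatic): 1 H each → 4
  2 × C (aromatic): no H
  2 × O: no H
  1 × C: 3 H
  1 × C: no H
  1 × O (charge -1): no H
  Total hydrogens = 7.

7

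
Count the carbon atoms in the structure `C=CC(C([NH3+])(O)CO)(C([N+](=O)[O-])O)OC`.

7

The symbol for carbon appears 7 times in the SMILES.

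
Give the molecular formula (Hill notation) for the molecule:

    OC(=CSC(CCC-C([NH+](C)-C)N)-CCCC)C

Heavy atoms from the SMILES: 14 C, 2 N, 1 O, 1 S.
Implicit hydrogens by atom environment:
  6 × C: 2 H each → 12
  4 × C: 3 H each → 12
  3 × C: 1 H each → 3
  1 × C: no H
  1 × N: 2 H
  1 × N (charge +1): 1 H
  1 × O: 1 H
  1 × S: no H
  Total hydrogens = 31.
Net charge +1.
Molecular formula: C14H31N2OS+

C14H31N2OS+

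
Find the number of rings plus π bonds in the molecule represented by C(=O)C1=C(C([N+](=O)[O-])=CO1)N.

Molecular formula from the SMILES: C5H4N2O4.
DoU = (2C + 2 + N − H − X)/2 = (2·5 + 2 + 2 − 4 − 0)/2 = 10/2 = 5.
(Structurally: 1 ring(s) + 4 π bond(s) = 5.)

5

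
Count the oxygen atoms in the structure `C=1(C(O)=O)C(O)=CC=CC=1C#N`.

3

The symbol for oxygen appears 3 times in the SMILES.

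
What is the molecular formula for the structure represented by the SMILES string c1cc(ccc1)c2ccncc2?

Heavy atoms from the SMILES: 11 C, 1 N.
Implicit hydrogens by atom environment:
  9 × C (aromatic): 1 H each → 9
  2 × C (aromatic): no H
  1 × N (aromatic): no H
  Total hydrogens = 9.
Molecular formula: C11H9N

C11H9N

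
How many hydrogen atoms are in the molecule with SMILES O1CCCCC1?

Hydrogens are implicit in SMILES; fill each atom to its normal valence:
  5 × C: 2 H each → 10
  1 × O: no H
  Total hydrogens = 10.

10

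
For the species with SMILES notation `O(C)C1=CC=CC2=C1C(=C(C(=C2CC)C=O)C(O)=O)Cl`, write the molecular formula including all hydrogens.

C15H13ClO4

Heavy atoms from the SMILES: 15 C, 1 Cl, 4 O.
Implicit hydrogens by atom environment:
  7 × C (aromatic): no H
  3 × C (aromatic): 1 H each → 3
  3 × O: no H
  2 × C: 3 H each → 6
  1 × C: 2 H
  1 × C: 1 H
  1 × C: no H
  1 × Cl: no H
  1 × O: 1 H
  Total hydrogens = 13.
Molecular formula: C15H13ClO4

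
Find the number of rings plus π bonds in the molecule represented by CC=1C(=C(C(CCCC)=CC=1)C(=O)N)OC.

5

Molecular formula from the SMILES: C13H19NO2.
DoU = (2C + 2 + N − H − X)/2 = (2·13 + 2 + 1 − 19 − 0)/2 = 10/2 = 5.
(Structurally: 1 ring(s) + 4 π bond(s) = 5.)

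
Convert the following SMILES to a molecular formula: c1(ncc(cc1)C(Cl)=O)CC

Heavy atoms from the SMILES: 8 C, 1 Cl, 1 N, 1 O.
Implicit hydrogens by atom environment:
  3 × C (aromatic): 1 H each → 3
  2 × C (aromatic): no H
  1 × C: 3 H
  1 × C: 2 H
  1 × C: no H
  1 × Cl: no H
  1 × N (aromatic): no H
  1 × O: no H
  Total hydrogens = 8.
Molecular formula: C8H8ClNO

C8H8ClNO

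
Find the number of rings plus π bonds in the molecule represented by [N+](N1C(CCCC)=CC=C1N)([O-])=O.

4

Molecular formula from the SMILES: C8H13N3O2.
DoU = (2C + 2 + N − H − X)/2 = (2·8 + 2 + 3 − 13 − 0)/2 = 8/2 = 4.
(Structurally: 1 ring(s) + 3 π bond(s) = 4.)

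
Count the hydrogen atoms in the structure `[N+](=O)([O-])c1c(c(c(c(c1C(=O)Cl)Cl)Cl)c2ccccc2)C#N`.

5

Hydrogens are implicit in SMILES; fill each atom to its normal valence:
  7 × C (aromatic): no H
  5 × C (aromatic): 1 H each → 5
  3 × Cl: no H
  2 × C: no H
  2 × O: no H
  1 × N: no H
  1 × N (charge +1): no H
  1 × O (charge -1): no H
  Total hydrogens = 5.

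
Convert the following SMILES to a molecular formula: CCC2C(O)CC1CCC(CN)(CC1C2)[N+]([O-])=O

C13H24N2O3

Heavy atoms from the SMILES: 13 C, 2 N, 3 O.
Implicit hydrogens by atom environment:
  7 × C: 2 H each → 14
  4 × C: 1 H each → 4
  1 × C: 3 H
  1 × C: no H
  1 × N: 2 H
  1 × N (charge +1): no H
  1 × O: 1 H
  1 × O: no H
  1 × O (charge -1): no H
  Total hydrogens = 24.
Molecular formula: C13H24N2O3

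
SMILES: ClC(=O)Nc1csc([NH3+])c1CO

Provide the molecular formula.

C6H8ClN2O2S+

Heavy atoms from the SMILES: 6 C, 1 Cl, 2 N, 2 O, 1 S.
Implicit hydrogens by atom environment:
  3 × C (aromatic): no H
  1 × C: 2 H
  1 × C (aromatic): 1 H
  1 × C: no H
  1 × Cl: no H
  1 × N (charge +1): 3 H
  1 × N: 1 H
  1 × O: 1 H
  1 × O: no H
  1 × S (aromatic): no H
  Total hydrogens = 8.
Net charge +1.
Molecular formula: C6H8ClN2O2S+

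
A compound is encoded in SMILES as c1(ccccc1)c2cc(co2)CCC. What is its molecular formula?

C13H14O

Heavy atoms from the SMILES: 13 C, 1 O.
Implicit hydrogens by atom environment:
  7 × C (aromatic): 1 H each → 7
  3 × C (aromatic): no H
  2 × C: 2 H each → 4
  1 × C: 3 H
  1 × O (aromatic): no H
  Total hydrogens = 14.
Molecular formula: C13H14O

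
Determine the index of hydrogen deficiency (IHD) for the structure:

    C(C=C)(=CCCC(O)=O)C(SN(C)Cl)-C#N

5

Molecular formula from the SMILES: C10H13ClN2O2S.
DoU = (2C + 2 + N − H − X)/2 = (2·10 + 2 + 2 − 13 − 1)/2 = 10/2 = 5.
(Structurally: 0 ring(s) + 5 π bond(s) = 5.)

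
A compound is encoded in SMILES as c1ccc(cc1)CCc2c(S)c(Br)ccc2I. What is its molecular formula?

C14H12BrIS

Heavy atoms from the SMILES: 1 Br, 14 C, 1 I, 1 S.
Implicit hydrogens by atom environment:
  7 × C (aromatic): 1 H each → 7
  5 × C (aromatic): no H
  2 × C: 2 H each → 4
  1 × Br: no H
  1 × I: no H
  1 × S: 1 H
  Total hydrogens = 12.
Molecular formula: C14H12BrIS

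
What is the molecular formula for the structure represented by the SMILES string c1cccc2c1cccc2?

Heavy atoms from the SMILES: 10 C.
Implicit hydrogens by atom environment:
  8 × C (aromatic): 1 H each → 8
  2 × C (aromatic): no H
  Total hydrogens = 8.
Molecular formula: C10H8

C10H8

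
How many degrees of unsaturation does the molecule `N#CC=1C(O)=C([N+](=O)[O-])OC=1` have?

6

Molecular formula from the SMILES: C5H2N2O4.
DoU = (2C + 2 + N − H − X)/2 = (2·5 + 2 + 2 − 2 − 0)/2 = 12/2 = 6.
(Structurally: 1 ring(s) + 5 π bond(s) = 6.)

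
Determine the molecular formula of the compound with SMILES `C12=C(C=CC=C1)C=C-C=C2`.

Heavy atoms from the SMILES: 10 C.
Implicit hydrogens by atom environment:
  8 × C (aromatic): 1 H each → 8
  2 × C (aromatic): no H
  Total hydrogens = 8.
Molecular formula: C10H8

C10H8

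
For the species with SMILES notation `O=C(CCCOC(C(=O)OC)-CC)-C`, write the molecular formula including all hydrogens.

C10H18O4

Heavy atoms from the SMILES: 10 C, 4 O.
Implicit hydrogens by atom environment:
  4 × C: 2 H each → 8
  4 × O: no H
  3 × C: 3 H each → 9
  2 × C: no H
  1 × C: 1 H
  Total hydrogens = 18.
Molecular formula: C10H18O4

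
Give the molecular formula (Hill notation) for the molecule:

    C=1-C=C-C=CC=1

Heavy atoms from the SMILES: 6 C.
Implicit hydrogens by atom environment:
  6 × C (aromatic): 1 H each → 6
  Total hydrogens = 6.
Molecular formula: C6H6

C6H6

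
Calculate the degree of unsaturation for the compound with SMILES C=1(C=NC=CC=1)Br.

4

Molecular formula from the SMILES: C5H4BrN.
DoU = (2C + 2 + N − H − X)/2 = (2·5 + 2 + 1 − 4 − 1)/2 = 8/2 = 4.
(Structurally: 1 ring(s) + 3 π bond(s) = 4.)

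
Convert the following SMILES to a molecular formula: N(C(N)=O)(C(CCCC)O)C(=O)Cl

C7H13ClN2O3

Heavy atoms from the SMILES: 7 C, 1 Cl, 2 N, 3 O.
Implicit hydrogens by atom environment:
  3 × C: 2 H each → 6
  2 × C: no H
  2 × O: no H
  1 × C: 3 H
  1 × C: 1 H
  1 × Cl: no H
  1 × N: 2 H
  1 × N: no H
  1 × O: 1 H
  Total hydrogens = 13.
Molecular formula: C7H13ClN2O3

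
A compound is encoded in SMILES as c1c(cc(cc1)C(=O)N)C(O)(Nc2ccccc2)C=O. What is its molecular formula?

Heavy atoms from the SMILES: 15 C, 2 N, 3 O.
Implicit hydrogens by atom environment:
  9 × C (aromatic): 1 H each → 9
  3 × C (aromatic): no H
  2 × C: no H
  2 × O: no H
  1 × C: 1 H
  1 × N: 2 H
  1 × N: 1 H
  1 × O: 1 H
  Total hydrogens = 14.
Molecular formula: C15H14N2O3

C15H14N2O3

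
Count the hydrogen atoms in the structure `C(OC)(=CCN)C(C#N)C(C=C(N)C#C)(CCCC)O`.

23

Hydrogens are implicit in SMILES; fill each atom to its normal valence:
  5 × C: no H
  4 × C: 2 H each → 8
  4 × C: 1 H each → 4
  2 × C: 3 H each → 6
  2 × N: 2 H each → 4
  1 × N: no H
  1 × O: 1 H
  1 × O: no H
  Total hydrogens = 23.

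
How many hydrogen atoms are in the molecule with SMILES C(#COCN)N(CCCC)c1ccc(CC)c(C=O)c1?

Hydrogens are implicit in SMILES; fill each atom to its normal valence:
  5 × C: 2 H each → 10
  3 × C (aromatic): 1 H each → 3
  3 × C (aromatic): no H
  2 × C: 3 H each → 6
  2 × C: no H
  2 × O: no H
  1 × C: 1 H
  1 × N: 2 H
  1 × N: no H
  Total hydrogens = 22.

22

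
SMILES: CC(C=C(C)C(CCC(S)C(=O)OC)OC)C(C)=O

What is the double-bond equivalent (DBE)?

3

Molecular formula from the SMILES: C14H24O4S.
DoU = (2C + 2 + N − H − X)/2 = (2·14 + 2 + 0 − 24 − 0)/2 = 6/2 = 3.
(Structurally: 0 ring(s) + 3 π bond(s) = 3.)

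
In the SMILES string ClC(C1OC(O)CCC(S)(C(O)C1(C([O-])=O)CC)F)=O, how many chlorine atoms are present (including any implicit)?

1

The symbol for chlorine appears 1 time in the SMILES.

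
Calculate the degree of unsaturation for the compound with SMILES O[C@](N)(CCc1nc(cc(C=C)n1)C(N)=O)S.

Molecular formula from the SMILES: C10H14N4O2S.
DoU = (2C + 2 + N − H − X)/2 = (2·10 + 2 + 4 − 14 − 0)/2 = 12/2 = 6.
(Structurally: 1 ring(s) + 5 π bond(s) = 6.)

6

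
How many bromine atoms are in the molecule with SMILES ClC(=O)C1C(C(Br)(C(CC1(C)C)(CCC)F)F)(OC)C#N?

1

The symbol for bromine appears 1 time in the SMILES.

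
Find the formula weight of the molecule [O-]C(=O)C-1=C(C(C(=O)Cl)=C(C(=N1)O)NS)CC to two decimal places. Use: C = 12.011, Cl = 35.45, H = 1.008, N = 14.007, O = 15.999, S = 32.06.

Molecular formula: C9H8ClN2O4S-.
M = 9×12.011 + 1×35.45 + 8×1.008 + 2×14.007 + 4×15.999 + 1×32.06 = 275.68 g/mol.

275.68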